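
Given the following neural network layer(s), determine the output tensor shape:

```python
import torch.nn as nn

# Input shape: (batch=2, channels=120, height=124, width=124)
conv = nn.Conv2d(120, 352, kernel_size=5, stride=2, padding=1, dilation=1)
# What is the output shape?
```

Input: (2, 120, 124, 124) -> Output: (2, 352, 61, 61)

Answer: (2, 352, 61, 61)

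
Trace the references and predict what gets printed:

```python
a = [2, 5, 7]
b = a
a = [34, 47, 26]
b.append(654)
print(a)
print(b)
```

Key concept: rebinding vs mutation: a is rebound to a new list, b still points at the original.
Step by step:
`a = [2, 5, 7]` → a = [2, 5, 7]
`b = a` → b = [2, 5, 7] (same object as a)
`a = [34, 47, 26]` → a = [34, 47, 26]
`b.append(654)` → b = [2, 5, 7, 654]
`print(a)` → prints [34, 47, 26]
`print(b)` → prints [2, 5, 7, 654]

Answer:
[34, 47, 26]
[2, 5, 7, 654]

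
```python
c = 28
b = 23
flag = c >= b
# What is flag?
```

Trace:
`c = 28` → c = 28
`b = 23` → b = 23
`flag = c >= b` → flag = True
So flag = True

Answer: True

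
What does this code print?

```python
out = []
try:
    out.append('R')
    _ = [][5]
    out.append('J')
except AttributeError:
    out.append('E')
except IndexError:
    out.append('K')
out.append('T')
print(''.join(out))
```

Execution trace: 'R' (try body) → 'K' (except IndexError) → 'T' (after the try/except). Output: RKT

Answer: RKT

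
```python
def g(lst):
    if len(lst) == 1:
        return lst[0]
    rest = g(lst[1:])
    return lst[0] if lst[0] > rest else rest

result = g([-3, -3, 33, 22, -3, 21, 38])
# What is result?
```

Recursive max over [-3, -3, 33, 22, -3, 21, 38] = 38

Answer: 38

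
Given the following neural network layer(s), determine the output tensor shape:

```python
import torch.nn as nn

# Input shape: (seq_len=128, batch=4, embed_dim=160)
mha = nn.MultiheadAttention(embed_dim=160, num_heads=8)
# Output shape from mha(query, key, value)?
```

Input: (128, 4, 160) -> Output: (128, 4, 160)

Answer: (128, 4, 160)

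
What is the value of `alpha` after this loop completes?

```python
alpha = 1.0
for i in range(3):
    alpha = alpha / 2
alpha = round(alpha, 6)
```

Halving LR 3 times: 1 / 2^3
`alpha` takes the values: 1.0 → 0.5 → 0.25 → 0.125

Answer: 0.125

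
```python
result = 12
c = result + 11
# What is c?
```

Trace:
`result = 12` → result = 12
`c = result + 11` → c = 23
So c = 23

Answer: 23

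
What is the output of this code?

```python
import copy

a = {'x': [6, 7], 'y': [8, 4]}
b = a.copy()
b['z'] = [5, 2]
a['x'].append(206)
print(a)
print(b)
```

Key concept: shallow copy of dict with mutable values.
Step by step:
`a = {'x': [6, 7], 'y': [8, 4]}` → a = {'x': [6, 7], 'y': [8, 4]}
`b = a.copy()` → b = {'x': [6, 7], 'y': [8, 4]}
`b['z'] = [5, 2]` → b = {'x': [6, 7], 'y': [8, 4], 'z': [5, 2]}
`a['x'].append(206)` → a = {'x': [6, 7, 206], 'y': [8, 4]}; b = {'x': [6, 7, 206], 'y': [8, 4], 'z': [5, 2]}
`print(a)` → prints {'x': [6, 7, 206], 'y': [8, 4]}
`print(b)` → prints {'x': [6, 7, 206], 'y': [8, 4], 'z': [5, 2]}

Answer:
{'x': [6, 7, 206], 'y': [8, 4]}
{'x': [6, 7, 206], 'y': [8, 4], 'z': [5, 2]}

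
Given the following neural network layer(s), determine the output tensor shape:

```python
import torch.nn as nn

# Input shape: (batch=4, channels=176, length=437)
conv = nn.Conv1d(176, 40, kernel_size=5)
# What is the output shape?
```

Input: (4, 176, 437) -> Output: (4, 40, 433)

Answer: (4, 40, 433)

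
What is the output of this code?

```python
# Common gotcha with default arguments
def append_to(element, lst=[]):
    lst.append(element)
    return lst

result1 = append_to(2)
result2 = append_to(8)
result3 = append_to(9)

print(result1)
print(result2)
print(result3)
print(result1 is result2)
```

Key concept: mutable default argument gotcha.
Step by step:
`result1 = append_to(2)` → result1 = [2]
`result2 = append_to(8)` → result1 = [2, 8] (same object as result2); result2 = [2, 8] (same object as result1)
`result3 = append_to(9)` → result1 = [2, 8, 9] (same object as result2, result3); result2 = [2, 8, 9] (same object as result1, result3); result3 = [2, 8, 9] (same object as result1, result2)
`print(result1)` → prints [2, 8, 9]
`print(result2)` → prints [2, 8, 9]
`print(result3)` → prints [2, 8, 9]
`print(result1 is result2)` → prints True

Answer:
[2, 8, 9]
[2, 8, 9]
[2, 8, 9]
True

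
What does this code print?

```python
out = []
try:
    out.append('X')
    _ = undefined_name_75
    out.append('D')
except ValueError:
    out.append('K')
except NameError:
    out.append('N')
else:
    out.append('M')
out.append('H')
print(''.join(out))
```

Execution trace: 'X' (try body) → 'N' (except NameError) → 'H' (after the try/except). Output: XNH

Answer: XNH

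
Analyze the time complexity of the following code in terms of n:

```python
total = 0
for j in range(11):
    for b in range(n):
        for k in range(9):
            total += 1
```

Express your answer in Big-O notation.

Each loop level contributes: 1 × n × 1. Multiplying the contributions gives O(n).

Answer: O(n)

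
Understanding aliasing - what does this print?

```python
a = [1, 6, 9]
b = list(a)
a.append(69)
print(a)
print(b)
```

Key concept: list() constructor creates copy.
Step by step:
`a = [1, 6, 9]` → a = [1, 6, 9]
`b = list(a)` → b = [1, 6, 9]
`a.append(69)` → a = [1, 6, 9, 69]
`print(a)` → prints [1, 6, 9, 69]
`print(b)` → prints [1, 6, 9]

Answer:
[1, 6, 9, 69]
[1, 6, 9]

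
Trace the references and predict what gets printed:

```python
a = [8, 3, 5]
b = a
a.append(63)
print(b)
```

Key concept: basic list aliasing.
Step by step:
`a = [8, 3, 5]` → a = [8, 3, 5]
`b = a` → b = [8, 3, 5] (same object as a)
`a.append(63)` → a = [8, 3, 5, 63] (same object as b); b = [8, 3, 5, 63] (same object as a)
`print(b)` → prints [8, 3, 5, 63]

Answer: [8, 3, 5, 63]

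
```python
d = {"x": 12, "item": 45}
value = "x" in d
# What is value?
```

Trace:
`d = {"x": 12, "item": 45}` → d = {'x': 12, 'item': 45}
`value = "x" in d` → value = True
So value = True

Answer: True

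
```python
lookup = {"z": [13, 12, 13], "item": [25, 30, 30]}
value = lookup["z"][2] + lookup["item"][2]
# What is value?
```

Trace:
`lookup = {"z": [13, 12, 13], "item": [25, 30, 30]}` → lookup = {'z': [13, 12, 13], 'item': [25, 30, 30]}
`value = lookup["z"][2] + lookup["item"][2]` → value = 43
So value = 43

Answer: 43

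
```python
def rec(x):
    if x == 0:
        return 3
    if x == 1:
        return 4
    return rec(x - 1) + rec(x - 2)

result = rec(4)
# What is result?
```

Build up from base cases: rec(0)=3, rec(1)=4, rec(2)=7, rec(3)=11, rec(4)=18

Answer: 18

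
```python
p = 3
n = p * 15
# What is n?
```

Trace:
`p = 3` → p = 3
`n = p * 15` → n = 45
So n = 45

Answer: 45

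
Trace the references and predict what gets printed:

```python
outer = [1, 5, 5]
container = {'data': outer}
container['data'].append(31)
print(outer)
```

Key concept: dict holds reference to list.
Step by step:
`outer = [1, 5, 5]` → outer = [1, 5, 5]
`container = {'data': outer}` → container = {'data': [1, 5, 5]}
`container['data'].append(31)` → outer = [1, 5, 5, 31]; container = {'data': [1, 5, 5, 31]}
`print(outer)` → prints [1, 5, 5, 31]

Answer: [1, 5, 5, 31]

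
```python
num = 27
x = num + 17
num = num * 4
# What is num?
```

Trace:
`num = 27` → num = 27
`x = num + 17` → x = 44
`num = num * 4` → num = 108
So num = 108

Answer: 108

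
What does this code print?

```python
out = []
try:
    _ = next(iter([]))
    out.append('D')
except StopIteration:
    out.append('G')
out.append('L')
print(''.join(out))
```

Execution trace: 'G' (except StopIteration) → 'L' (after the try/except). Output: GL

Answer: GL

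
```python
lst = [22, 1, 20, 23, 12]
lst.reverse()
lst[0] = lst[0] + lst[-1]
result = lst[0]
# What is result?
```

Trace:
`lst = [22, 1, 20, 23, 12]` → lst = [22, 1, 20, 23, 12]
`lst.reverse()` → lst = [12, 23, 20, 1, 22]
`lst[0] = lst[0] + lst[-1]` → lst = [34, 23, 20, 1, 22]
`result = lst[0]` → result = 34
So result = 34

Answer: 34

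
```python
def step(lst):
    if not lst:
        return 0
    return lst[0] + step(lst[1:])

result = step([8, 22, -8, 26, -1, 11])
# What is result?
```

8 + 22 + (-8) + 26 + (-1) + 11 + 0 = 58

Answer: 58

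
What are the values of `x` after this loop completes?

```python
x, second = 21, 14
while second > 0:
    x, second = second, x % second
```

GCD of 21 and 14
`x` takes the values: 21 → 14 → 7

Answer: 7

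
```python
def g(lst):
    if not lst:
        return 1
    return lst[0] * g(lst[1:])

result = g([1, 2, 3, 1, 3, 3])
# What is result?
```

Product over [1, 2, 3, 1, 3, 3] = 1 * 2 * 3 * 1 * 3 * 3 = 54

Answer: 54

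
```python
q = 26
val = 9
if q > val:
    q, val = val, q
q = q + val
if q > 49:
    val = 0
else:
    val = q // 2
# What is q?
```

Trace:
`q = 26` → q = 26
`val = 9` → val = 9
`if q > val: ...` → q > val is True → q = 9; val = 26
`q = q + val` → q = 35
`if q > 49: ...` → q > 49 is False, take else branch → val = 17
So q = 35

Answer: 35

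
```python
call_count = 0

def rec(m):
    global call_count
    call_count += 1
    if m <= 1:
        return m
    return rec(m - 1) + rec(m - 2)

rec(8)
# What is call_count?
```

Calls(m) = 1 + Calls(m-1) + Calls(m-2); Calls(0)=Calls(1)=1. For m=8 this gives 67.

Answer: 67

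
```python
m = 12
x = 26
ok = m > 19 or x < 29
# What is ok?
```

Trace:
`m = 12` → m = 12
`x = 26` → x = 26
`ok = m > 19 or x < 29` → ok = True
So ok = True

Answer: True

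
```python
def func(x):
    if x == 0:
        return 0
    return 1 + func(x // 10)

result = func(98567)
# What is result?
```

Count of digits of 98567: 5

Answer: 5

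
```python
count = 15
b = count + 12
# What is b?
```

Trace:
`count = 15` → count = 15
`b = count + 12` → b = 27
So b = 27

Answer: 27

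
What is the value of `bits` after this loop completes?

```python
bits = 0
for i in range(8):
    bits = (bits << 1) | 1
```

Build 8 consecutive 1-bits: 0b11111111
`bits` takes the values: 0 → 1 → 3 → 7 → 15 → 31 → 63 → 127 → 255

Answer: 255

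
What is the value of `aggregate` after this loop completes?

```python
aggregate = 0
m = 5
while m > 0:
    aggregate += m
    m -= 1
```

Sum 5 down to 1
`aggregate` takes the values: 0 → 5 → 9 → 12 → 14 → 15

Answer: 15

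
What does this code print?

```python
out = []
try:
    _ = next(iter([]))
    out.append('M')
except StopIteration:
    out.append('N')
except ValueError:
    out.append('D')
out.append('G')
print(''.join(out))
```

Execution trace: 'N' (except StopIteration) → 'G' (after the try/except). Output: NG

Answer: NG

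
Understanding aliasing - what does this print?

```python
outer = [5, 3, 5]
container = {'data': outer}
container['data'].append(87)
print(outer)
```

Key concept: dict holds reference to list.
Step by step:
`outer = [5, 3, 5]` → outer = [5, 3, 5]
`container = {'data': outer}` → container = {'data': [5, 3, 5]}
`container['data'].append(87)` → outer = [5, 3, 5, 87]; container = {'data': [5, 3, 5, 87]}
`print(outer)` → prints [5, 3, 5, 87]

Answer: [5, 3, 5, 87]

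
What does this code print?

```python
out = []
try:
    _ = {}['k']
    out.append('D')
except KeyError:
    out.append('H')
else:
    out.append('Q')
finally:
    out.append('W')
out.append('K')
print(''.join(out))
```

Execution trace: 'H' (except KeyError) → 'W' (finally) → 'K' (after the try/except). Output: HWK

Answer: HWK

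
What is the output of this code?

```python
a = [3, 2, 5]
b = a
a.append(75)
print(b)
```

Key concept: basic list aliasing.
Step by step:
`a = [3, 2, 5]` → a = [3, 2, 5]
`b = a` → b = [3, 2, 5] (same object as a)
`a.append(75)` → a = [3, 2, 5, 75] (same object as b); b = [3, 2, 5, 75] (same object as a)
`print(b)` → prints [3, 2, 5, 75]

Answer: [3, 2, 5, 75]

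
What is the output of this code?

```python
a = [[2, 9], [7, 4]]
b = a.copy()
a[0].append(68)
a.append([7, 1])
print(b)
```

Key concept: shallow copy with nested lists.
Step by step:
`a = [[2, 9], [7, 4]]` → a = [[2, 9], [7, 4]]
`b = a.copy()` → b = [[2, 9], [7, 4]]
`a[0].append(68)` → a = [[2, 9, 68], [7, 4]]; b = [[2, 9, 68], [7, 4]]
`a.append([7, 1])` → a = [[2, 9, 68], [7, 4], [7, 1]]
`print(b)` → prints [[2, 9, 68], [7, 4]]

Answer: [[2, 9, 68], [7, 4]]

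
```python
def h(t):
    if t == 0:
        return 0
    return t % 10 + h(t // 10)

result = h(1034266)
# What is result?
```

Sum of digits of 1034266: 6 + 6 + 2 + 4 + 3 + 0 + 1 = 22

Answer: 22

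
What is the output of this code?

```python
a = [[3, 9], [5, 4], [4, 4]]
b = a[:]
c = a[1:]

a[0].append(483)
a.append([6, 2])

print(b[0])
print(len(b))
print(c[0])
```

Key concept: slice with nested mutation.
Step by step:
`a = [[3, 9], [5, 4], [4, 4]]` → a = [[3, 9], [5, 4], [4, 4]]
`b = a[:]` → b = [[3, 9], [5, 4], [4, 4]]
`c = a[1:]` → c = [[5, 4], [4, 4]]
`a[0].append(483)` → a = [[3, 9, 483], [5, 4], [4, 4]]; b = [[3, 9, 483], [5, 4], [4, 4]]
`a.append([6, 2])` → a = [[3, 9, 483], [5, 4], [4, 4], [6, 2]]
`print(b[0])` → prints [3, 9, 483]
`print(len(b))` → prints 3
`print(c[0])` → prints [5, 4]

Answer:
[3, 9, 483]
3
[5, 4]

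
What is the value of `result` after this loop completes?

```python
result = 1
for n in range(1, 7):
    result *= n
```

6! = 720
`result` takes the values: 1 → 2 → 6 → 24 → 120 → 720

Answer: 720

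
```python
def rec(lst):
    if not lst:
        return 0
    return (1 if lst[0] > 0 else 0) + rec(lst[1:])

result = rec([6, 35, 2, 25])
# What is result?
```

Count of positive elements in [6, 35, 2, 25] = 4

Answer: 4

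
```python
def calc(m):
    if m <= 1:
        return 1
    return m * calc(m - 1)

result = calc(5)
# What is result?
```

calc(5) = 5 * 4 * 3 * 2 * 1 = 120

Answer: 120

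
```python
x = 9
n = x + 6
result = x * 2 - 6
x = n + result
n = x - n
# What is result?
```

Trace:
`x = 9` → x = 9
`n = x + 6` → n = 15
`result = x * 2 - 6` → result = 12
`x = n + result` → x = 27
`n = x - n` → n = 12
So result = 12

Answer: 12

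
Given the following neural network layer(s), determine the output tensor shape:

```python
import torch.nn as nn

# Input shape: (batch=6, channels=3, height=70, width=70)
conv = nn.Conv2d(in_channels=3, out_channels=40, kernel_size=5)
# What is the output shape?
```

Input: (6, 3, 70, 70) -> Output: (6, 40, 66, 66)

Answer: (6, 40, 66, 66)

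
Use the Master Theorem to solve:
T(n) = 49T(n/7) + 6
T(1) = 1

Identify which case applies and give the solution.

a=49, b=7, f(n)=6. log_7(49) = 2. Since c=0 < 2, Case 1 applies: T(n) = Θ(n^log_b(a)) = O(n^2).

Answer: O(n^2) - Case 1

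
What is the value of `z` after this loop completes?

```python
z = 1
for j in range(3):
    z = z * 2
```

Multiply by 2, 3 times: 1 * 2^3 = 8
`z` takes the values: 1 → 2 → 4 → 8

Answer: 8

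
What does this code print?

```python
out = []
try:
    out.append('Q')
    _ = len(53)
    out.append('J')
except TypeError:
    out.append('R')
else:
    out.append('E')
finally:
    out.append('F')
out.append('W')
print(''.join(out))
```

Execution trace: 'Q' (try body) → 'R' (except TypeError) → 'F' (finally) → 'W' (after the try/except). Output: QRFW

Answer: QRFW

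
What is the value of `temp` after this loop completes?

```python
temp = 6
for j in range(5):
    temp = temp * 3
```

Multiply by 3, 5 times: 6 * 3^5 = 1458
`temp` takes the values: 6 → 18 → 54 → 162 → 486 → 1458

Answer: 1458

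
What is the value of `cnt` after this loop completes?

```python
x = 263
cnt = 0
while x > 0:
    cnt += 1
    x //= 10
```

Count digits by repeated division by 10
`cnt` takes the values: 0 → 1 → 2 → 3

Answer: 3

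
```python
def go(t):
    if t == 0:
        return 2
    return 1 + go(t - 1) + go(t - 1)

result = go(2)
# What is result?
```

go(t) = 1 + 2·go(t-1), go(0)=2. Closed form: (2+1)·2^2 - 1 = 11.

Answer: 11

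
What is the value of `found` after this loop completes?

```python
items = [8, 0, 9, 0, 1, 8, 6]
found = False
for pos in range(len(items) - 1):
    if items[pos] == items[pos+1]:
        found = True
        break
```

Check consecutive duplicates in [8, 0, 9, 0, 1, 8, 6]
`found` takes the values: False

Answer: False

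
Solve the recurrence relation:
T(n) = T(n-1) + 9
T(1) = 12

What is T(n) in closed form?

Unrolling: T(n) = T(1) + 9·(n-1) = 12 + 9(n-1) = 9n + 3.

Answer: T(n) = 9n + 3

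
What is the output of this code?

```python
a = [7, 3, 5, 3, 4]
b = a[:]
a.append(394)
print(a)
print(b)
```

Key concept: slice [:] creates copy.
Step by step:
`a = [7, 3, 5, 3, 4]` → a = [7, 3, 5, 3, 4]
`b = a[:]` → b = [7, 3, 5, 3, 4]
`a.append(394)` → a = [7, 3, 5, 3, 4, 394]
`print(a)` → prints [7, 3, 5, 3, 4, 394]
`print(b)` → prints [7, 3, 5, 3, 4]

Answer:
[7, 3, 5, 3, 4, 394]
[7, 3, 5, 3, 4]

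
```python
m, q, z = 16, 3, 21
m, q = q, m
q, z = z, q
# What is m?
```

Trace:
`m, q, z = 16, 3, 21` → m = 16; q = 3; z = 21
`m, q = q, m` → m = 3; q = 16
`q, z = z, q` → q = 21; z = 16
So m = 3

Answer: 3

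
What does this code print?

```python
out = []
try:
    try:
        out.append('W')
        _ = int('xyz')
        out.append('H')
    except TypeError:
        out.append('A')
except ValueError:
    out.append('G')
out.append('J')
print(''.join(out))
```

Execution trace: 'W' (try body) → 'G' (outer except ValueError) → 'J' (after the try/except). Output: WGJ

Answer: WGJ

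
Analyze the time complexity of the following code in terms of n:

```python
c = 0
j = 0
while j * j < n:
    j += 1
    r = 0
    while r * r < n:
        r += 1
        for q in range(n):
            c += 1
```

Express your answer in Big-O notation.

Each loop level contributes: √n × √n × n. Multiplying the contributions gives O(n^2).

Answer: O(n^2)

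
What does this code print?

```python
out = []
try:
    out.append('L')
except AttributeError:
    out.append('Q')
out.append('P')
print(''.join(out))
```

Execution trace: 'L' (try body, no exception) → 'P' (after the try/except). Output: LP

Answer: LP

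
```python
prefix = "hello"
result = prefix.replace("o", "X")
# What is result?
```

Trace:
`prefix = "hello"` → prefix = 'hello'
`result = prefix.replace("o", "X")` → result = 'hellX'
So result = 'hellX'

Answer: 'hellX'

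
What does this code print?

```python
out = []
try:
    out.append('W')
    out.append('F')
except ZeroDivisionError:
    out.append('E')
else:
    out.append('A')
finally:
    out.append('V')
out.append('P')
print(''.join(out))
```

Execution trace: 'W' (try body) → 'F' (try body, no exception) → 'A' (else) → 'V' (finally) → 'P' (after the try/except). Output: WFAVP

Answer: WFAVP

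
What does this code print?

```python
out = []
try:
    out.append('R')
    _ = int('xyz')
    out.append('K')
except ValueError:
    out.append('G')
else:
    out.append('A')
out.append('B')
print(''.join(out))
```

Execution trace: 'R' (try body) → 'G' (except ValueError) → 'B' (after the try/except). Output: RGB

Answer: RGB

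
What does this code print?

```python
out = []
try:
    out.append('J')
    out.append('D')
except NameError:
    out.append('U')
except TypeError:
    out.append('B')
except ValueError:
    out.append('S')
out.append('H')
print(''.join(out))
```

Execution trace: 'J' (try body) → 'D' (try body, no exception) → 'H' (after the try/except). Output: JDH

Answer: JDH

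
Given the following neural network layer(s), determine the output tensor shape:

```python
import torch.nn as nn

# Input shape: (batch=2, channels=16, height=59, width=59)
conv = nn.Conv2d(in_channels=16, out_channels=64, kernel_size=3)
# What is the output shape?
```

Input: (2, 16, 59, 59) -> Output: (2, 64, 57, 57)

Answer: (2, 64, 57, 57)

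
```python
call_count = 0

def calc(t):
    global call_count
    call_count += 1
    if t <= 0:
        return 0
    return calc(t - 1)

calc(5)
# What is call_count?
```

Linear recursion stepping by 1: 6 calls from t=5 down to ≤0.

Answer: 6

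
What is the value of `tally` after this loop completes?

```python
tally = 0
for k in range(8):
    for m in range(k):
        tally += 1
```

Triangle number: 0+1+2+...+7
`tally` takes the values: 0 → 1 → 2 → 3 → 4 → 5 → 6 → 7 → 8 → 9 → 10 → 11 → 12 → 13 → 14 → 15 → 16 → 17 → 18 → 19 → 20 → 21 → 22 → 23 → 24 → 25 → 26 → 27 → 28

Answer: 28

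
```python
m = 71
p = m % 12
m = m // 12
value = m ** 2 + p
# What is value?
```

Trace:
`m = 71` → m = 71
`p = m % 12` → p = 11
`m = m // 12` → m = 5
`value = m ** 2 + p` → value = 36
So value = 36

Answer: 36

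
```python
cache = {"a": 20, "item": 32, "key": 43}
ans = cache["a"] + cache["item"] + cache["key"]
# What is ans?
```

Trace:
`cache = {"a": 20, "item": 32, "key": 43}` → cache = {'a': 20, 'item': 32, 'key': 43}
`ans = cache["a"] + cache["item"] + cache["key"]` → ans = 95
So ans = 95

Answer: 95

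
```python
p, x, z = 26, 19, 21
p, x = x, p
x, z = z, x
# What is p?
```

Trace:
`p, x, z = 26, 19, 21` → p = 26; x = 19; z = 21
`p, x = x, p` → p = 19; x = 26
`x, z = z, x` → x = 21; z = 26
So p = 19

Answer: 19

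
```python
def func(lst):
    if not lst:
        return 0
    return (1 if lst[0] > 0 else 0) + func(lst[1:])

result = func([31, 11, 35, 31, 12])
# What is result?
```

Count of positive elements in [31, 11, 35, 31, 12] = 5

Answer: 5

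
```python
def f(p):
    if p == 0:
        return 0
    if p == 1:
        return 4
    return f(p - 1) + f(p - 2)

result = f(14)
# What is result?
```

Build up from base cases: f(0)=0, f(1)=4, f(2)=4, f(3)=8, f(4)=12, f(5)=20, f(6)=32, ..., f(14)=1508

Answer: 1508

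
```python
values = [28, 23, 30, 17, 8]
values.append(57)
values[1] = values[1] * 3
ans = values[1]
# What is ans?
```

Trace:
`values = [28, 23, 30, 17, 8]` → values = [28, 23, 30, 17, 8]
`values.append(57)` → values = [28, 23, 30, 17, 8, 57]
`values[1] = values[1] * 3` → values = [28, 69, 30, 17, 8, 57]
`ans = values[1]` → ans = 69
So ans = 69

Answer: 69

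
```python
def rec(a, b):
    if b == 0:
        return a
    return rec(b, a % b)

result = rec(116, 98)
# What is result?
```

rec(116, 98) -> rec(98, 18) -> rec(18, 8) -> rec(8, 2) -> rec(2, 0) -> 2

Answer: 2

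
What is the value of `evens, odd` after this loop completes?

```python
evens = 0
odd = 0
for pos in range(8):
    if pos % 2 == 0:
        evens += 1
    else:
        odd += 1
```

Count evens and odds in range(8)
`evens, odd` takes the values: (0, 0) → (1, 0) → (1, 1) → (2, 1) → (2, 2) → (3, 2) → (3, 3) → (4, 3) → (4, 4)

Answer: 4, 4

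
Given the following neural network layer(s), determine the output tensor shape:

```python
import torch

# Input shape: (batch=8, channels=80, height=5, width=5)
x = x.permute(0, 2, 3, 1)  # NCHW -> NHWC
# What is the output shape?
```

Input: (8, 80, 5, 5) -> Output: (8, 5, 5, 80)

Answer: (8, 5, 5, 80)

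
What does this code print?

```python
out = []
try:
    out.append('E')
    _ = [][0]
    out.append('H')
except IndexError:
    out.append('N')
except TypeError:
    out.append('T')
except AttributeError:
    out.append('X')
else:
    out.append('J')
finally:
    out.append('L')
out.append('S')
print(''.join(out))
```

Execution trace: 'E' (try body) → 'N' (except IndexError) → 'L' (finally) → 'S' (after the try/except). Output: ENLS

Answer: ENLS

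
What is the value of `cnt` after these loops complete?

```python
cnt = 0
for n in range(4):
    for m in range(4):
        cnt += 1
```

4 * 4 = 16
`cnt` takes the values: 0 → 1 → 2 → 3 → 4 → 5 → 6 → 7 → 8 → 9 → 10 → 11 → 12 → 13 → 14 → 15 → 16

Answer: 16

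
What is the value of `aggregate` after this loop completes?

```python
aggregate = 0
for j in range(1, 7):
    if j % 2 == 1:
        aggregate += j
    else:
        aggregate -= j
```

Add odd, subtract even
`aggregate` takes the values: 0 → 1 → -1 → 2 → -2 → 3 → -3

Answer: -3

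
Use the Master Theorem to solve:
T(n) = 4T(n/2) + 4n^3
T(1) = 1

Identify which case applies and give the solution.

a=4, b=2, f(n)=4n^3. log_2(4) = 2. Since c=3 > 2 and the regularity condition holds (4(n/2)^3 = (4/2^3)n^3 with 4/2^3 < 1), Case 3 applies: T(n) = Θ(f(n)) = O(n^3).

Answer: O(n^3) - Case 3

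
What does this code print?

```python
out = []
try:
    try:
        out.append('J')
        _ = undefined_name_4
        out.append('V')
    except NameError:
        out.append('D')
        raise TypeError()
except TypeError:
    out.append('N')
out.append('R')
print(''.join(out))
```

Execution trace: 'J' (inner try body) → 'D' (inner except NameError) → 'N' (outer except TypeError) → 'R' (after the try/except). Output: JDNR

Answer: JDNR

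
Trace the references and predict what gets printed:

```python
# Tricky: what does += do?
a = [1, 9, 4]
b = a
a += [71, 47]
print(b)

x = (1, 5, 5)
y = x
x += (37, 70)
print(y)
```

Key concept: += behavior differs for mutable vs immutable.
Step by step:
`a = [1, 9, 4]` → a = [1, 9, 4]
`b = a` → b = [1, 9, 4] (same object as a)
`a += [71, 47]` → a = [1, 9, 4, 71, 47] (same object as b); b = [1, 9, 4, 71, 47] (same object as a)
`print(b)` → prints [1, 9, 4, 71, 47]
`x = (1, 5, 5)` → x = (1, 5, 5)
`y = x` → y = (1, 5, 5)
`x += (37, 70)` → x = (1, 5, 5, 37, 70)
`print(y)` → prints (1, 5, 5)

Answer:
[1, 9, 4, 71, 47]
(1, 5, 5)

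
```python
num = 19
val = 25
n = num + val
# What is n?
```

Trace:
`num = 19` → num = 19
`val = 25` → val = 25
`n = num + val` → n = 44
So n = 44

Answer: 44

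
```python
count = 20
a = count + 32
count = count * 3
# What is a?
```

Trace:
`count = 20` → count = 20
`a = count + 32` → a = 52
`count = count * 3` → count = 60
So a = 52

Answer: 52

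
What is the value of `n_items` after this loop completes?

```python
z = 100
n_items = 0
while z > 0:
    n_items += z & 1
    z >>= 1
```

Count set bits in 100 (binary: 0b1100100)
`n_items` takes the values: 0 → 1 → 2 → 3

Answer: 3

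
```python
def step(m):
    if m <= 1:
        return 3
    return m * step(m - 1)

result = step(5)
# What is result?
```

step(5) = 5 * 4 * 3 * 2 * 3 = 360

Answer: 360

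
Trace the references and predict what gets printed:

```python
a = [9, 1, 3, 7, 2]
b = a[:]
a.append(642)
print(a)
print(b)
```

Key concept: slice [:] creates copy.
Step by step:
`a = [9, 1, 3, 7, 2]` → a = [9, 1, 3, 7, 2]
`b = a[:]` → b = [9, 1, 3, 7, 2]
`a.append(642)` → a = [9, 1, 3, 7, 2, 642]
`print(a)` → prints [9, 1, 3, 7, 2, 642]
`print(b)` → prints [9, 1, 3, 7, 2]

Answer:
[9, 1, 3, 7, 2, 642]
[9, 1, 3, 7, 2]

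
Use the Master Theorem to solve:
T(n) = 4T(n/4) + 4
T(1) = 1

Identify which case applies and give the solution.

a=4, b=4, f(n)=4. log_4(4) = 1. Since c=0 < 1, Case 1 applies: T(n) = Θ(n^log_b(a)) = O(n).

Answer: O(n) - Case 1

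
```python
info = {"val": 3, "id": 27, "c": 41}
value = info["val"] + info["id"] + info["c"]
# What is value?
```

Trace:
`info = {"val": 3, "id": 27, "c": 41}` → info = {'val': 3, 'id': 27, 'c': 41}
`value = info["val"] + info["id"] + info["c"]` → value = 71
So value = 71

Answer: 71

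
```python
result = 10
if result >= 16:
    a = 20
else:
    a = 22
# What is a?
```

Trace:
`result = 10` → result = 10
`if result >= 16: ...` → result >= 16 is False, take else branch → a = 22
So a = 22

Answer: 22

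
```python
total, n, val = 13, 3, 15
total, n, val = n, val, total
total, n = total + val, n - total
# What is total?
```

Trace:
`total, n, val = 13, 3, 15` → total = 13; n = 3; val = 15
`total, n, val = n, val, total` → total = 3; n = 15; val = 13
`total, n = total + val, n - total` → total = 16; n = 12
So total = 16

Answer: 16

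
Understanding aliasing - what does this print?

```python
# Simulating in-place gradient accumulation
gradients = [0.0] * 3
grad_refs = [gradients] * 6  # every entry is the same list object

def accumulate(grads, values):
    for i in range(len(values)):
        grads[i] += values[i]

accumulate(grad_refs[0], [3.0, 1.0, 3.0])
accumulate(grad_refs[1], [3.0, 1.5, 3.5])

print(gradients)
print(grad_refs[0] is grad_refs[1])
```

Key concept: gradient accumulation aliasing.
Step by step:
`gradients = [0.0] * 3` → gradients = [0.0, 0.0, 0.0]
`grad_refs = [gradients] * 6` → grad_refs = [[0.0, 0.0, 0.0], [0.0, 0.0, 0.0], [0.0, 0.0, 0.0], [0.0, 0.0, 0.0], [0.0, 0.0, 0.0], [0.0, 0.0, 0.0]]
`accumulate(grad_refs[0], [3.0, 1.0, 3.0])` → gradients = [3.0, 1.0, 3.0]; grad_refs = [[3.0, 1.0, 3.0], [3.0, 1.0, 3.0], [3.0, 1.0, 3.0], [3.0, 1.0, 3.0], [3.0, 1.0, 3.0], [3.0, 1.0, 3.0]]
`accumulate(grad_refs[1], [3.0, 1.5, 3.5])` → gradients = [6.0, 2.5, 6.5]; grad_refs = [[6.0, 2.5, 6.5], [6.0, 2.5, 6.5], [6.0, 2.5, 6.5], [6.0, 2.5, 6.5], [6.0, 2.5, 6.5], [6.0, 2.5, 6.5]]
`print(gradients)` → prints [6.0, 2.5, 6.5]
`print(grad_refs[0] is grad_refs[1])` → prints True

Answer:
[6.0, 2.5, 6.5]
True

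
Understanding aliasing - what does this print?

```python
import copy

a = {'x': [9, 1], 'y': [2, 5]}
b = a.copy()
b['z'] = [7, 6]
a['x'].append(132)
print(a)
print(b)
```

Key concept: shallow copy of dict with mutable values.
Step by step:
`a = {'x': [9, 1], 'y': [2, 5]}` → a = {'x': [9, 1], 'y': [2, 5]}
`b = a.copy()` → b = {'x': [9, 1], 'y': [2, 5]}
`b['z'] = [7, 6]` → b = {'x': [9, 1], 'y': [2, 5], 'z': [7, 6]}
`a['x'].append(132)` → a = {'x': [9, 1, 132], 'y': [2, 5]}; b = {'x': [9, 1, 132], 'y': [2, 5], 'z': [7, 6]}
`print(a)` → prints {'x': [9, 1, 132], 'y': [2, 5]}
`print(b)` → prints {'x': [9, 1, 132], 'y': [2, 5], 'z': [7, 6]}

Answer:
{'x': [9, 1, 132], 'y': [2, 5]}
{'x': [9, 1, 132], 'y': [2, 5], 'z': [7, 6]}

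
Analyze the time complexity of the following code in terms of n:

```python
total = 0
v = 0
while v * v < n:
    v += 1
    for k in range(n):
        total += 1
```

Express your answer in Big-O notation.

Each loop level contributes: √n × n. Multiplying the contributions gives O(n√n).

Answer: O(n√n)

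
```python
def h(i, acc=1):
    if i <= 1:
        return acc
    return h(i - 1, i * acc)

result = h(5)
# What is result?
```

Accumulator trace (n, acc): (5, 1) -> (4, 5) -> (3, 20) -> (2, 60) -> (1, 120) -> return 120

Answer: 120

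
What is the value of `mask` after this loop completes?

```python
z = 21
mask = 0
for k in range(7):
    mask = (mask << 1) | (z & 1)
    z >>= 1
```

Reverse lowest 7 bits of 21
`mask` takes the values: 0 → 1 → 2 → 5 → 10 → 21 → 42 → 84

Answer: 84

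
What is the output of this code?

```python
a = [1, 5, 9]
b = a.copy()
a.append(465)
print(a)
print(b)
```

Key concept: list.copy() creates independent copy.
Step by step:
`a = [1, 5, 9]` → a = [1, 5, 9]
`b = a.copy()` → b = [1, 5, 9]
`a.append(465)` → a = [1, 5, 9, 465]
`print(a)` → prints [1, 5, 9, 465]
`print(b)` → prints [1, 5, 9]

Answer:
[1, 5, 9, 465]
[1, 5, 9]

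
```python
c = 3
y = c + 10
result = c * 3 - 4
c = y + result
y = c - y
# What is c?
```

Trace:
`c = 3` → c = 3
`y = c + 10` → y = 13
`result = c * 3 - 4` → result = 5
`c = y + result` → c = 18
`y = c - y` → y = 5
So c = 18

Answer: 18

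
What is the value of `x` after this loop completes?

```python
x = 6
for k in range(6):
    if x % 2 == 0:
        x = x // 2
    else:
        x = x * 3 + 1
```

Collatz-style transformation from 6
`x` takes the values: 6 → 3 → 10 → 5 → 16 → 8 → 4

Answer: 4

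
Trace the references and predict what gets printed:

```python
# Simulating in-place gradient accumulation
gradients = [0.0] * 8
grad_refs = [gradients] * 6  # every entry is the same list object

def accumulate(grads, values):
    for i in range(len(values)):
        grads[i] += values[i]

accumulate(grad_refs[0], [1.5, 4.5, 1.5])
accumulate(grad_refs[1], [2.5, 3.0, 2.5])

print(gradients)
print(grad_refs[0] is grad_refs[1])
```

Key concept: gradient accumulation aliasing.
Step by step:
`gradients = [0.0] * 8` → gradients = [0.0, 0.0, 0.0, 0.0, 0.0, 0.0, 0.0, 0.0]
`grad_refs = [gradients] * 6` → grad_refs = [[0.0, 0.0, 0.0, 0.0, 0.0, 0.0, 0.0, 0.0], [0.0, 0.0, 0.0, 0.0, 0.0, 0.0, 0.0, 0.0], [0.0, 0.0, 0.0, 0.0, 0.0, 0.0, 0.0, 0.0], [0.0, 0.0, 0.0, 0.0, 0.0, 0.0, 0.0, 0.0], [0.0, 0.0, 0.0, 0.0, 0.0, 0.0, 0.0, 0.0], [0.0, 0.0, 0.0, 0.0, 0.0, 0.0, 0.0, 0.0]]
`accumulate(grad_refs[0], [1.5, 4.5, 1.5])` → gradients = [1.5, 4.5, 1.5, 0.0, 0.0, 0.0, 0.0, 0.0]; grad_refs = [[1.5, 4.5, 1.5, 0.0, 0.0, 0.0, 0.0, 0.0], [1.5, 4.5, 1.5, 0.0, 0.0, 0.0, 0.0, 0.0], [1.5, 4.5, 1.5, 0.0, 0.0, 0.0, 0.0, 0.0], [1.5, 4.5, 1.5, 0.0, 0.0, 0.0, 0.0, 0.0], [1.5, 4.5, 1.5, 0.0, 0.0, 0.0, 0.0, 0.0], [1.5, 4.5, 1.5, 0.0, 0.0, 0.0, 0.0, 0.0]]
`accumulate(grad_refs[1], [2.5, 3.0, 2.5])` → gradients = [4.0, 7.5, 4.0, 0.0, 0.0, 0.0, 0.0, 0.0]; grad_refs = [[4.0, 7.5, 4.0, 0.0, 0.0, 0.0, 0.0, 0.0], [4.0, 7.5, 4.0, 0.0, 0.0, 0.0, 0.0, 0.0], [4.0, 7.5, 4.0, 0.0, 0.0, 0.0, 0.0, 0.0], [4.0, 7.5, 4.0, 0.0, 0.0, 0.0, 0.0, 0.0], [4.0, 7.5, 4.0, 0.0, 0.0, 0.0, 0.0, 0.0], [4.0, 7.5, 4.0, 0.0, 0.0, 0.0, 0.0, 0.0]]
`print(gradients)` → prints [4.0, 7.5, 4.0, 0.0, 0.0, 0.0, 0.0, 0.0]
`print(grad_refs[0] is grad_refs[1])` → prints True

Answer:
[4.0, 7.5, 4.0, 0.0, 0.0, 0.0, 0.0, 0.0]
True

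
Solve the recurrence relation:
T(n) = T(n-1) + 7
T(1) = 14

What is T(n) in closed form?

Unrolling: T(n) = T(1) + 7·(n-1) = 14 + 7(n-1) = 7n + 7.

Answer: T(n) = 7n + 7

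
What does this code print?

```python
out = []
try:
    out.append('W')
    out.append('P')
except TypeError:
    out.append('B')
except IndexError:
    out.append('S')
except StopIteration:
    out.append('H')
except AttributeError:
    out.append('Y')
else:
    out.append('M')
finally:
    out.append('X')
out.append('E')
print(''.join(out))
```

Execution trace: 'W' (try body) → 'P' (try body, no exception) → 'M' (else) → 'X' (finally) → 'E' (after the try/except). Output: WPMXE

Answer: WPMXE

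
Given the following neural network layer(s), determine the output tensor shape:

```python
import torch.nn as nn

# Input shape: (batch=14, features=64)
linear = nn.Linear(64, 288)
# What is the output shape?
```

Input: (14, 64) -> Output: (14, 288)

Answer: (14, 288)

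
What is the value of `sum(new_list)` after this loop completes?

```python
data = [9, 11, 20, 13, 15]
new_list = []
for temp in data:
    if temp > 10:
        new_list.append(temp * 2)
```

Sum of doubled values > 10
`new_list` takes the values: [] → [22] → [22, 40] → [22, 40, 26] → [22, 40, 26, 30]
So `sum(new_list)` = 118

Answer: 118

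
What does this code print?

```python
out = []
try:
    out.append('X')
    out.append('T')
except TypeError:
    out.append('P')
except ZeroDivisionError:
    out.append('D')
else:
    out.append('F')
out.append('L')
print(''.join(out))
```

Execution trace: 'X' (try body) → 'T' (try body, no exception) → 'F' (else) → 'L' (after the try/except). Output: XTFL

Answer: XTFL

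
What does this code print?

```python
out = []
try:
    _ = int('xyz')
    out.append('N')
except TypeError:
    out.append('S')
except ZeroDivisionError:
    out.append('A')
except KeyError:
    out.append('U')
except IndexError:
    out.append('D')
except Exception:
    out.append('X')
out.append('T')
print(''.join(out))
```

Execution trace: 'X' (except Exception) → 'T' (after the try/except). Output: XT

Answer: XT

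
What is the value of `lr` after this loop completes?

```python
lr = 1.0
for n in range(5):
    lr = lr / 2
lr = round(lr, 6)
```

Halving LR 5 times: 1 / 2^5
`lr` takes the values: 1.0 → 0.5 → 0.25 → 0.125 → 0.0625 → 0.03125

Answer: 0.03125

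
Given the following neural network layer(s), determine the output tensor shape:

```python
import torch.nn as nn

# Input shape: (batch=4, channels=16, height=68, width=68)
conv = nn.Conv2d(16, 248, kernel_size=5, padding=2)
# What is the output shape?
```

Input: (4, 16, 68, 68) -> Output: (4, 248, 68, 68)

Answer: (4, 248, 68, 68)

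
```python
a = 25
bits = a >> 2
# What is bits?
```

Trace:
`a = 25` → a = 25
`bits = a >> 2` → bits = 6
So bits = 6

Answer: 6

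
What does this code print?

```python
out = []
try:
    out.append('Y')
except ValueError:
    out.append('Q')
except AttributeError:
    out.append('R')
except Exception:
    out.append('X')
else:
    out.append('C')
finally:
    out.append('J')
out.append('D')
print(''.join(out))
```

Execution trace: 'Y' (try body, no exception) → 'C' (else) → 'J' (finally) → 'D' (after the try/except). Output: YCJD

Answer: YCJD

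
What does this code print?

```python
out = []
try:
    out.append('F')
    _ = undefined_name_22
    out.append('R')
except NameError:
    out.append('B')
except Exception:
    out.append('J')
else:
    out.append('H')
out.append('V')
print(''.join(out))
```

Execution trace: 'F' (try body) → 'B' (except NameError) → 'V' (after the try/except). Output: FBV

Answer: FBV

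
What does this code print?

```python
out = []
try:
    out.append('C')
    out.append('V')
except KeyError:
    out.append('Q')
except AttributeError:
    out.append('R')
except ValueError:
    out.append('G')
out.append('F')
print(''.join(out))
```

Execution trace: 'C' (try body) → 'V' (try body, no exception) → 'F' (after the try/except). Output: CVF

Answer: CVF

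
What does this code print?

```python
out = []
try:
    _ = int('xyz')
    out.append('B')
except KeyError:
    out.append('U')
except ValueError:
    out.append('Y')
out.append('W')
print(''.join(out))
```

Execution trace: 'Y' (except ValueError) → 'W' (after the try/except). Output: YW

Answer: YW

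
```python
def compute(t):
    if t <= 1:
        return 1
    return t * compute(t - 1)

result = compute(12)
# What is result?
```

compute(12) = 12 * 11 * 10 * 9 * 8 * 7 * 6 * 5 * 4 * 3 * 2 * 1 = 479001600

Answer: 479001600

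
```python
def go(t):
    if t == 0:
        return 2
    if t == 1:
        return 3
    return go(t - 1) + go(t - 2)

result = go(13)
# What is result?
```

Build up from base cases: go(0)=2, go(1)=3, go(2)=5, go(3)=8, go(4)=13, go(5)=21, go(6)=34, ..., go(13)=987

Answer: 987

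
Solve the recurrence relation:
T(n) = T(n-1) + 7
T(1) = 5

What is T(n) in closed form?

Unrolling: T(n) = T(1) + 7·(n-1) = 5 + 7(n-1) = 7n - 2.

Answer: T(n) = 7n - 2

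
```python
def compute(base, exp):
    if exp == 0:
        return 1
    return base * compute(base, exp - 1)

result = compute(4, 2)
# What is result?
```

compute(4, 2) = 4 * 4 = 16

Answer: 16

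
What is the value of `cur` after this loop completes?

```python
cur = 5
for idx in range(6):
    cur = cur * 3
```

Multiply by 3, 6 times: 5 * 3^6 = 3645
`cur` takes the values: 5 → 15 → 45 → 135 → 405 → 1215 → 3645

Answer: 3645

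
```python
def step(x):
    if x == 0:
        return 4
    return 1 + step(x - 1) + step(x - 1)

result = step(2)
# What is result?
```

step(x) = 1 + 2·step(x-1), step(0)=4. Closed form: (4+1)·2^2 - 1 = 19.

Answer: 19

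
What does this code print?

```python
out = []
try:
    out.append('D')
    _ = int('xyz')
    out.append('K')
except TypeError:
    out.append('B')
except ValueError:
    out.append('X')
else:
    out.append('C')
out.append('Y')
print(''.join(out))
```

Execution trace: 'D' (try body) → 'X' (except ValueError) → 'Y' (after the try/except). Output: DXY

Answer: DXY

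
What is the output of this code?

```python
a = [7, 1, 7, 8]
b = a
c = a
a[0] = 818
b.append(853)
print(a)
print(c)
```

Key concept: multiple aliases.
Step by step:
`a = [7, 1, 7, 8]` → a = [7, 1, 7, 8]
`b = a` → b = [7, 1, 7, 8] (same object as a)
`c = a` → c = [7, 1, 7, 8] (same object as a, b)
`a[0] = 818` → a = [818, 1, 7, 8] (same object as b, c); b = [818, 1, 7, 8] (same object as a, c); c = [818, 1, 7, 8] (same object as a, b)
`b.append(853)` → a = [818, 1, 7, 8, 853] (same object as b, c); b = [818, 1, 7, 8, 853] (same object as a, c); c = [818, 1, 7, 8, 853] (same object as a, b)
`print(a)` → prints [818, 1, 7, 8, 853]
`print(c)` → prints [818, 1, 7, 8, 853]

Answer:
[818, 1, 7, 8, 853]
[818, 1, 7, 8, 853]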